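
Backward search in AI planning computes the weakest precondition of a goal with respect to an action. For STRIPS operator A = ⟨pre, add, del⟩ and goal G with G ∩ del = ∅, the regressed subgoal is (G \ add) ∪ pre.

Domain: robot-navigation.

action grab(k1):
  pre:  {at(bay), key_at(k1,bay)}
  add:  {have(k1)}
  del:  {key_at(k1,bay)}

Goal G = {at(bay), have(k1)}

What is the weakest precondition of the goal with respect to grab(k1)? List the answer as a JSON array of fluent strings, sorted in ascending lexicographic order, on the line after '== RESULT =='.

Regress:
  G ∩ del = {}  (empty — regression defined)
  G \ add = {at(bay), have(k1)} \ {have(k1)} = {at(bay)}
  ∪ pre   = {at(bay)} ∪ {at(bay), key_at(k1,bay)}
          = {at(bay), key_at(k1,bay)}

== RESULT ==
["at(bay)", "key_at(k1,bay)"]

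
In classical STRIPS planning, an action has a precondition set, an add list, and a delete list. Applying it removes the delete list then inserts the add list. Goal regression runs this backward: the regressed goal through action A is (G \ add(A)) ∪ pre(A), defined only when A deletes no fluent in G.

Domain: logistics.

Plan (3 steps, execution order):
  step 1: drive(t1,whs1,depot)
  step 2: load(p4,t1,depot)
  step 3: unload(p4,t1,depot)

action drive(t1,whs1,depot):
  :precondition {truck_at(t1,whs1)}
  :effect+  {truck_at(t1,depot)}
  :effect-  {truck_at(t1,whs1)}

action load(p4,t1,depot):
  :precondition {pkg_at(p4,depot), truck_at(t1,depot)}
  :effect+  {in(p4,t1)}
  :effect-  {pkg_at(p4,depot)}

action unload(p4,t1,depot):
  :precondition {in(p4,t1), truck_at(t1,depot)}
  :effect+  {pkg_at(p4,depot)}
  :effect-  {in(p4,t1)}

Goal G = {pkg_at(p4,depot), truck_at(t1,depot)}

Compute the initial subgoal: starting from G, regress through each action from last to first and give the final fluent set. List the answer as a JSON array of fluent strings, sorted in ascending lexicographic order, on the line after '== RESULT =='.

Regress step by step:
  through step 3 (unload(p4,t1,depot)): drop {pkg_at(p4,depot)}, keep {truck_at(t1,depot)}, require {in(p4,t1), truck_at(t1,depot)}
    → {in(p4,t1), truck_at(t1,depot)}
  through step 2 (load(p4,t1,depot)): drop {in(p4,t1)}, keep {truck_at(t1,depot)}, require {pkg_at(p4,depot), truck_at(t1,depot)}
    → {pkg_at(p4,depot), truck_at(t1,depot)}
  through step 1 (drive(t1,whs1,depot)): drop {truck_at(t1,depot)}, keep {pkg_at(p4,depot)}, require {truck_at(t1,whs1)}
    → {pkg_at(p4,depot), truck_at(t1,whs1)}

== RESULT ==
["pkg_at(p4,depot)", "truck_at(t1,whs1)"]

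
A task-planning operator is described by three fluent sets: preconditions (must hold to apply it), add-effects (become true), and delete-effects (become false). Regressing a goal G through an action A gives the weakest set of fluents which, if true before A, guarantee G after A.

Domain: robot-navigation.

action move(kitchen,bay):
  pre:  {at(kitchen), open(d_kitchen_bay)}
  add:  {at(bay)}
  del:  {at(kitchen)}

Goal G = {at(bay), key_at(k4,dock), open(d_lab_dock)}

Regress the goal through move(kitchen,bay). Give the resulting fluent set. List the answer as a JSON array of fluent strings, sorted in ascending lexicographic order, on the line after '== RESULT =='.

Compute (G \ add) ∪ pre:
  G ∩ del = {}  (empty — regression defined)
  G \ add = {at(bay), key_at(k4,dock), open(d_lab_dock)} \ {at(bay)} = {key_at(k4,dock), open(d_lab_dock)}
  ∪ pre   = {key_at(k4,dock), open(d_lab_dock)} ∪ {at(kitchen), open(d_kitchen_bay)}
          = {at(kitchen), key_at(k4,dock), open(d_kitchen_bay), open(d_lab_dock)}

== RESULT ==
["at(kitchen)", "key_at(k4,dock)", "open(d_kitchen_bay)", "open(d_lab_dock)"]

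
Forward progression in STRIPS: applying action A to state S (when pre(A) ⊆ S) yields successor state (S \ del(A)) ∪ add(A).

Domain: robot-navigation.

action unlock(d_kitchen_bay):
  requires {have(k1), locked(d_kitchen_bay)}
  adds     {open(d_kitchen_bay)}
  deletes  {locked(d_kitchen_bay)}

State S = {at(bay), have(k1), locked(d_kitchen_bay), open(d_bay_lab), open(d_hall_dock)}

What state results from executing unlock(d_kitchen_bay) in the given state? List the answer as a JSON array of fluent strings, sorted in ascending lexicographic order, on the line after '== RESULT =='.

Progress:
  pre ⊆ S: {have(k1), locked(d_kitchen_bay)} ⊆ S  — applicable
  S \ del = {at(bay), have(k1), open(d_bay_lab), open(d_hall_dock)}
  ∪ add   = {at(bay), have(k1), open(d_bay_lab), open(d_hall_dock), open(d_kitchen_bay)}

== RESULT ==
["at(bay)", "have(k1)", "open(d_bay_lab)", "open(d_hall_dock)", "open(d_kitchen_bay)"]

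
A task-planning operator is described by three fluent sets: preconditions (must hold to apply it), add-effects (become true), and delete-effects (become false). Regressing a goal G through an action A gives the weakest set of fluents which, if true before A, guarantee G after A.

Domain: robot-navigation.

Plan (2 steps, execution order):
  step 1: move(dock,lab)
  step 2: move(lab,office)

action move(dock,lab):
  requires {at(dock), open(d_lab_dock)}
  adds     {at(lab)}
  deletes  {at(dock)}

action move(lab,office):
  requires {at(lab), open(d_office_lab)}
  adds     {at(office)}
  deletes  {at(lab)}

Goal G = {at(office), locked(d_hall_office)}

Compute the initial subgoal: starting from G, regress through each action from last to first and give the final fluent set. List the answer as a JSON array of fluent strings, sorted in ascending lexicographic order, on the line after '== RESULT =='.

Work backward from the goal:
  through step 2 (move(lab,office)): drop {at(office)}, keep {locked(d_hall_office)}, require {at(lab), open(d_office_lab)}
    → {at(lab), locked(d_hall_office), open(d_office_lab)}
  through step 1 (move(dock,lab)): drop {at(lab)}, keep {locked(d_hall_office), open(d_office_lab)}, require {at(dock), open(d_lab_dock)}
    → {at(dock), locked(d_hall_office), open(d_lab_dock), open(d_office_lab)}

== RESULT ==
["at(dock)", "locked(d_hall_office)", "open(d_lab_dock)", "open(d_office_lab)"]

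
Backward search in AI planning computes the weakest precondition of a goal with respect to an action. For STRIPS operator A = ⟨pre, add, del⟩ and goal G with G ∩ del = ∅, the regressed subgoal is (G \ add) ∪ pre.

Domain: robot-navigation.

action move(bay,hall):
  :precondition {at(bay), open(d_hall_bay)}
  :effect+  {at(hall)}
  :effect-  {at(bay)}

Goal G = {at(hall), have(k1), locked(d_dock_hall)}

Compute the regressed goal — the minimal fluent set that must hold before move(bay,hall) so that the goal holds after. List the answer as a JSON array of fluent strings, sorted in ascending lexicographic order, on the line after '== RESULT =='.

Compute (G \ add) ∪ pre:
  G ∩ del = {}  (empty — regression defined)
  G \ add = {at(hall), have(k1), locked(d_dock_hall)} \ {at(hall)} = {have(k1), locked(d_dock_hall)}
  ∪ pre   = {have(k1), locked(d_dock_hall)} ∪ {at(bay), open(d_hall_bay)}
          = {at(bay), have(k1), locked(d_dock_hall), open(d_hall_bay)}

== RESULT ==
["at(bay)", "have(k1)", "locked(d_dock_hall)", "open(d_hall_bay)"]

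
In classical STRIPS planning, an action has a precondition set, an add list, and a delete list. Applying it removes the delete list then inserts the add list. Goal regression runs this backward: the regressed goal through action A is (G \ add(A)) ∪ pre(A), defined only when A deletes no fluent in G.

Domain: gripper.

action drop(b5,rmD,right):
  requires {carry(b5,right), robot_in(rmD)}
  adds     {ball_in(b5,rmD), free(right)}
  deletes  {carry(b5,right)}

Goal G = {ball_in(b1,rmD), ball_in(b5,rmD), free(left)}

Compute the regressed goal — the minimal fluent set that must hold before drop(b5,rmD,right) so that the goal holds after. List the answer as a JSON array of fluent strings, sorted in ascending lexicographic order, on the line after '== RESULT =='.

Regress:
  G ∩ del = {}  (empty — regression defined)
  G \ add = {ball_in(b1,rmD), ball_in(b5,rmD), free(left)} \ {ball_in(b5,rmD), free(right)} = {ball_in(b1,rmD), free(left)}
  ∪ pre   = {ball_in(b1,rmD), free(left)} ∪ {carry(b5,right), robot_in(rmD)}
          = {ball_in(b1,rmD), carry(b5,right), free(left), robot_in(rmD)}

== RESULT ==
["ball_in(b1,rmD)", "carry(b5,right)", "free(left)", "robot_in(rmD)"]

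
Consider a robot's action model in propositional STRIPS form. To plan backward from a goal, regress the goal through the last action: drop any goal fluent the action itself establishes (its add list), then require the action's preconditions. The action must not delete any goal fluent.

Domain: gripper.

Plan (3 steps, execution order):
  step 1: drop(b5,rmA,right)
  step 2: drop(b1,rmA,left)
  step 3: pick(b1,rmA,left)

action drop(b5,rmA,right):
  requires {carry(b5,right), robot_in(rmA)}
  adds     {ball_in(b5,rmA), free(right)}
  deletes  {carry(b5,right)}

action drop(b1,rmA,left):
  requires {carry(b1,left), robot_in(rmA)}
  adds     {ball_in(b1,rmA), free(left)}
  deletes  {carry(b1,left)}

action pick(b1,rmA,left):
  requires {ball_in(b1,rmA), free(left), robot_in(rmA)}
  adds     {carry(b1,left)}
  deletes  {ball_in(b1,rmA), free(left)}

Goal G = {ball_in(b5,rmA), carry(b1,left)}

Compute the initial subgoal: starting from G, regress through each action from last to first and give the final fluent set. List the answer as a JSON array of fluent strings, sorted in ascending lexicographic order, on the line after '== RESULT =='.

Work backward from the goal:
  through step 3 (pick(b1,rmA,left)): drop {carry(b1,left)}, keep {ball_in(b5,rmA)}, require {ball_in(b1,rmA), free(left), robot_in(rmA)}
    → {ball_in(b1,rmA), ball_in(b5,rmA), free(left), robot_in(rmA)}
  through step 2 (drop(b1,rmA,left)): drop {ball_in(b1,rmA), free(left)}, keep {ball_in(b5,rmA), robot_in(rmA)}, require {carry(b1,left), robot_in(rmA)}
    → {ball_in(b5,rmA), carry(b1,left), robot_in(rmA)}
  through step 1 (drop(b5,rmA,right)): drop {ball_in(b5,rmA)}, keep {carry(b1,left), robot_in(rmA)}, require {carry(b5,right), robot_in(rmA)}
    → {carry(b1,left), carry(b5,right), robot_in(rmA)}

== RESULT ==
["carry(b1,left)", "carry(b5,right)", "robot_in(rmA)"]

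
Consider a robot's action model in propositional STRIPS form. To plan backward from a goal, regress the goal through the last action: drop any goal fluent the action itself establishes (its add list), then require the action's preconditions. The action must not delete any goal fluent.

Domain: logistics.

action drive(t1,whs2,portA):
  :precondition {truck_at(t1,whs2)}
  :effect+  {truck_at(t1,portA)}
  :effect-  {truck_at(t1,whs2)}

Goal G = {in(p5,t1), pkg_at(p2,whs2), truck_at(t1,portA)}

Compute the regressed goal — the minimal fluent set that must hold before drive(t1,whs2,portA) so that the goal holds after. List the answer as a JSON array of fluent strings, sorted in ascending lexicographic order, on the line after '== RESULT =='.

Compute (G \ add) ∪ pre:
  G ∩ del = {}  (empty — regression defined)
  G \ add = {in(p5,t1), pkg_at(p2,whs2), truck_at(t1,portA)} \ {truck_at(t1,portA)} = {in(p5,t1), pkg_at(p2,whs2)}
  ∪ pre   = {in(p5,t1), pkg_at(p2,whs2)} ∪ {truck_at(t1,whs2)}
          = {in(p5,t1), pkg_at(p2,whs2), truck_at(t1,whs2)}

== RESULT ==
["in(p5,t1)", "pkg_at(p2,whs2)", "truck_at(t1,whs2)"]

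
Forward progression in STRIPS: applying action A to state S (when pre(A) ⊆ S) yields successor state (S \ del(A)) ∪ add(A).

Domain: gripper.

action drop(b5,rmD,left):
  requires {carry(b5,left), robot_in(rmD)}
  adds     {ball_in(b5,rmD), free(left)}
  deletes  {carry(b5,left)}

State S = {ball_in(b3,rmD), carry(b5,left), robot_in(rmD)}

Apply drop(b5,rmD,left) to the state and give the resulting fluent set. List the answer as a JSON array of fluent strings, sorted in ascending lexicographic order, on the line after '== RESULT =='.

Compute (S \ del) ∪ add:
  pre ⊆ S: {carry(b5,left), robot_in(rmD)} ⊆ S  — applicable
  S \ del = {ball_in(b3,rmD), robot_in(rmD)}
  ∪ add   = {ball_in(b3,rmD), ball_in(b5,rmD), free(left), robot_in(rmD)}

== RESULT ==
["ball_in(b3,rmD)", "ball_in(b5,rmD)", "free(left)", "robot_in(rmD)"]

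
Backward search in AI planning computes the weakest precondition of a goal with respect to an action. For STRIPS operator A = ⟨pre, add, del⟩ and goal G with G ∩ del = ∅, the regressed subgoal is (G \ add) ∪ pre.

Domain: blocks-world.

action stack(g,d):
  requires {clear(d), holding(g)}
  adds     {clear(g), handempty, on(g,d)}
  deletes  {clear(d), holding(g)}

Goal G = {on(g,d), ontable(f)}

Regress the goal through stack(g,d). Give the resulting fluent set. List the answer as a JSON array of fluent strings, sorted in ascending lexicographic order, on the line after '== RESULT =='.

Regress:
  G ∩ del = {}  (empty — regression defined)
  G \ add = {on(g,d), ontable(f)} \ {clear(g), handempty, on(g,d)} = {ontable(f)}
  ∪ pre   = {ontable(f)} ∪ {clear(d), holding(g)}
          = {clear(d), holding(g), ontable(f)}

== RESULT ==
["clear(d)", "holding(g)", "ontable(f)"]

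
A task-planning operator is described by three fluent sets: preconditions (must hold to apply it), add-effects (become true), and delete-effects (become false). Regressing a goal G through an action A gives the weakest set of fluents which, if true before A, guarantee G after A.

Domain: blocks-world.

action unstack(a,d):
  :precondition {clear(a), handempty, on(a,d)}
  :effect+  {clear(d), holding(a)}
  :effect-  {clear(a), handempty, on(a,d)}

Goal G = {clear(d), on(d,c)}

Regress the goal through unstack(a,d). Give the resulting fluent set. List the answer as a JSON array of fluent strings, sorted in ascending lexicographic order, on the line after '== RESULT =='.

Compute (G \ add) ∪ pre:
  G ∩ del = {}  (empty — regression defined)
  G \ add = {clear(d), on(d,c)} \ {clear(d), holding(a)} = {on(d,c)}
  ∪ pre   = {on(d,c)} ∪ {clear(a), handempty, on(a,d)}
          = {clear(a), handempty, on(a,d), on(d,c)}

== RESULT ==
["clear(a)", "handempty", "on(a,d)", "on(d,c)"]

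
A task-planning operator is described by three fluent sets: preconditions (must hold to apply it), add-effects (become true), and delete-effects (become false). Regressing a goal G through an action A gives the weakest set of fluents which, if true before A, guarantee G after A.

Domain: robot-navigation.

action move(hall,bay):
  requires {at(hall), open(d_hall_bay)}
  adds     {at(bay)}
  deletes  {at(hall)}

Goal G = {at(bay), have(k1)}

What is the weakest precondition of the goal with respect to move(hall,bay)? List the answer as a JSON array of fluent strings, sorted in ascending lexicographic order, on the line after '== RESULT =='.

Compute (G \ add) ∪ pre:
  G ∩ del = {}  (empty — regression defined)
  G \ add = {at(bay), have(k1)} \ {at(bay)} = {have(k1)}
  ∪ pre   = {have(k1)} ∪ {at(hall), open(d_hall_bay)}
          = {at(hall), have(k1), open(d_hall_bay)}

== RESULT ==
["at(hall)", "have(k1)", "open(d_hall_bay)"]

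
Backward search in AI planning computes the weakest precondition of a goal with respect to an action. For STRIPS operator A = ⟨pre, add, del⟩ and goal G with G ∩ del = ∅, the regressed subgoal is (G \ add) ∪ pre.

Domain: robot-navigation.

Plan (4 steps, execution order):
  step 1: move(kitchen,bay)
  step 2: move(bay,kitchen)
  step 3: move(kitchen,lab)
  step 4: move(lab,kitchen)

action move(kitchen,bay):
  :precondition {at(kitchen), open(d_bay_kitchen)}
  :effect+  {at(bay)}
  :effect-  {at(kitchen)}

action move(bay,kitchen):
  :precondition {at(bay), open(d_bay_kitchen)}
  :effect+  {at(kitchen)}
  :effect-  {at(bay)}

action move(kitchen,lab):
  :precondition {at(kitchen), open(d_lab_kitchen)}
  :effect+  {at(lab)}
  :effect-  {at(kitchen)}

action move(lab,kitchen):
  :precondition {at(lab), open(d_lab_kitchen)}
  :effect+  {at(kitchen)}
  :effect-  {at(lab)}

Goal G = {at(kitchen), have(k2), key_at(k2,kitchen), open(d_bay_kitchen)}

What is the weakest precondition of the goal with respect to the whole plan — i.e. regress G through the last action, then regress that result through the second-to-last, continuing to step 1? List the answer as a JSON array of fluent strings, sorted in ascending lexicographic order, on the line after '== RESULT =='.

Work backward from the goal:
  through step 4 (move(lab,kitchen)): drop {at(kitchen)}, keep {have(k2), key_at(k2,kitchen), open(d_bay_kitchen)}, require {at(lab), open(d_lab_kitchen)}
    → {at(lab), have(k2), key_at(k2,kitchen), open(d_bay_kitchen), open(d_lab_kitchen)}
  through step 3 (move(kitchen,lab)): drop {at(lab)}, keep {have(k2), key_at(k2,kitchen), open(d_bay_kitchen), open(d_lab_kitchen)}, require {at(kitchen), open(d_lab_kitchen)}
    → {at(kitchen), have(k2), key_at(k2,kitchen), open(d_bay_kitchen), open(d_lab_kitchen)}
  through step 2 (move(bay,kitchen)): drop {at(kitchen)}, keep {have(k2), key_at(k2,kitchen), open(d_bay_kitchen), open(d_lab_kitchen)}, require {at(bay), open(d_bay_kitchen)}
    → {at(bay), have(k2), key_at(k2,kitchen), open(d_bay_kitchen), open(d_lab_kitchen)}
  through step 1 (move(kitchen,bay)): drop {at(bay)}, keep {have(k2), key_at(k2,kitchen), open(d_bay_kitchen), open(d_lab_kitchen)}, require {at(kitchen), open(d_bay_kitchen)}
    → {at(kitchen), have(k2), key_at(k2,kitchen), open(d_bay_kitchen), open(d_lab_kitchen)}

== RESULT ==
["at(kitchen)", "have(k2)", "key_at(k2,kitchen)", "open(d_bay_kitchen)", "open(d_lab_kitchen)"]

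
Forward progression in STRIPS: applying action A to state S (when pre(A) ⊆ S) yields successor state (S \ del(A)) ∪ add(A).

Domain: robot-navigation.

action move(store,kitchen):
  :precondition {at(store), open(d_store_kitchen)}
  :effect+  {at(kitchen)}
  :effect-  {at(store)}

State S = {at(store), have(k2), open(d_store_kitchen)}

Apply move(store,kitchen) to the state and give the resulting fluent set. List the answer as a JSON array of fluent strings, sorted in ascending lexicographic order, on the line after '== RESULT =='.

Progress:
  pre ⊆ S: {at(store), open(d_store_kitchen)} ⊆ S  — applicable
  S \ del = {have(k2), open(d_store_kitchen)}
  ∪ add   = {at(kitchen), have(k2), open(d_store_kitchen)}

== RESULT ==
["at(kitchen)", "have(k2)", "open(d_store_kitchen)"]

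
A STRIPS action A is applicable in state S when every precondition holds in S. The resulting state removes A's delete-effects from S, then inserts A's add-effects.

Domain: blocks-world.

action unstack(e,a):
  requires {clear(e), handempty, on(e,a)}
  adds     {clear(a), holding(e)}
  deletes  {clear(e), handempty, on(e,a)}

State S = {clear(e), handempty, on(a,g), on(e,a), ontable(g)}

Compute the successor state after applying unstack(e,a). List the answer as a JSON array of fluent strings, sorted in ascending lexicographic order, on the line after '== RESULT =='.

Compute (S \ del) ∪ add:
  pre ⊆ S: {clear(e), handempty, on(e,a)} ⊆ S  — applicable
  S \ del = {on(a,g), ontable(g)}
  ∪ add   = {clear(a), holding(e), on(a,g), ontable(g)}

== RESULT ==
["clear(a)", "holding(e)", "on(a,g)", "ontable(g)"]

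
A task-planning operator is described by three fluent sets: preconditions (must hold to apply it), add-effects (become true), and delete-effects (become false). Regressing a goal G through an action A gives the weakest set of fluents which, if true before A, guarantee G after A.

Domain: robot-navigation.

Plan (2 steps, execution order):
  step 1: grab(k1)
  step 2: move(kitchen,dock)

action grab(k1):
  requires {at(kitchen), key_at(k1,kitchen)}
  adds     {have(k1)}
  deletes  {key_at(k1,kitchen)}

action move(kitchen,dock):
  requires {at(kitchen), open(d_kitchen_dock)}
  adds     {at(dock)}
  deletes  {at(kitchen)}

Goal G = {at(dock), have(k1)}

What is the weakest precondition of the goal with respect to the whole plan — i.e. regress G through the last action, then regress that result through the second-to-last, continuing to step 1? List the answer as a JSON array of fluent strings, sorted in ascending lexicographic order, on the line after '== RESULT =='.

Regress step by step:
  through step 2 (move(kitchen,dock)): drop {at(dock)}, keep {have(k1)}, require {at(kitchen), open(d_kitchen_dock)}
    → {at(kitchen), have(k1), open(d_kitchen_dock)}
  through step 1 (grab(k1)): drop {have(k1)}, keep {at(kitchen), open(d_kitchen_dock)}, require {at(kitchen), key_at(k1,kitchen)}
    → {at(kitchen), key_at(k1,kitchen), open(d_kitchen_dock)}

== RESULT ==
["at(kitchen)", "key_at(k1,kitchen)", "open(d_kitchen_dock)"]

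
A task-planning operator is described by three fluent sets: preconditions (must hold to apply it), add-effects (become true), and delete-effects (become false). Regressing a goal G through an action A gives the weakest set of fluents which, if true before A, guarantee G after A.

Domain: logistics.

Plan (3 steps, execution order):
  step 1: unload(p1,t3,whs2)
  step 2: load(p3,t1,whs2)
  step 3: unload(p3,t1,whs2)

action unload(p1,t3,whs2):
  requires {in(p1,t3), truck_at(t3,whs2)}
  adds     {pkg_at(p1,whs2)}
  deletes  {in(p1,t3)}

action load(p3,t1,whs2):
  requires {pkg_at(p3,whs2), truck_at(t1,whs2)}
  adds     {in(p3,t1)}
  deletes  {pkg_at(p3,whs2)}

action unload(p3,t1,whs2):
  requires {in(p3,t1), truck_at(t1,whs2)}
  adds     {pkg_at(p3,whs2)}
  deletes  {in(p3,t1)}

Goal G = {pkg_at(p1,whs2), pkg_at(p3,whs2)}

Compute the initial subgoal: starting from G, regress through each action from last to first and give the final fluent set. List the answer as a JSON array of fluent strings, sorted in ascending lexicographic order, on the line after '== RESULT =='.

Work backward from the goal:
  through step 3 (unload(p3,t1,whs2)): drop {pkg_at(p3,whs2)}, keep {pkg_at(p1,whs2)}, require {in(p3,t1), truck_at(t1,whs2)}
    → {in(p3,t1), pkg_at(p1,whs2), truck_at(t1,whs2)}
  through step 2 (load(p3,t1,whs2)): drop {in(p3,t1)}, keep {pkg_at(p1,whs2), truck_at(t1,whs2)}, require {pkg_at(p3,whs2), truck_at(t1,whs2)}
    → {pkg_at(p1,whs2), pkg_at(p3,whs2), truck_at(t1,whs2)}
  through step 1 (unload(p1,t3,whs2)): drop {pkg_at(p1,whs2)}, keep {pkg_at(p3,whs2), truck_at(t1,whs2)}, require {in(p1,t3), truck_at(t3,whs2)}
    → {in(p1,t3), pkg_at(p3,whs2), truck_at(t1,whs2), truck_at(t3,whs2)}

== RESULT ==
["in(p1,t3)", "pkg_at(p3,whs2)", "truck_at(t1,whs2)", "truck_at(t3,whs2)"]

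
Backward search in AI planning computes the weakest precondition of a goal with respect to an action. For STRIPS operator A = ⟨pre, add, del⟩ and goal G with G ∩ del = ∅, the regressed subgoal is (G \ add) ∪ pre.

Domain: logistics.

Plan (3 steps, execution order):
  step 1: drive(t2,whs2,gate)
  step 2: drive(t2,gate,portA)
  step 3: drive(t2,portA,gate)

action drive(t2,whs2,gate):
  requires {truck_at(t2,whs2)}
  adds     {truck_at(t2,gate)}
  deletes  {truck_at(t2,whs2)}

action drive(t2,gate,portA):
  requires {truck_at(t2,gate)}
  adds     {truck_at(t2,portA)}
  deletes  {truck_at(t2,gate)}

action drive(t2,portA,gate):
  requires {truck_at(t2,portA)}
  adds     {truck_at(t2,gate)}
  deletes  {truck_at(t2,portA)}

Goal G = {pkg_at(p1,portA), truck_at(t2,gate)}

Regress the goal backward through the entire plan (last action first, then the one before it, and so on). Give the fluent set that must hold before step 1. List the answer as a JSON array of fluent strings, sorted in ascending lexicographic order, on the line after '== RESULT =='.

Regress step by step:
  through step 3 (drive(t2,portA,gate)): drop {truck_at(t2,gate)}, keep {pkg_at(p1,portA)}, require {truck_at(t2,portA)}
    → {pkg_at(p1,portA), truck_at(t2,portA)}
  through step 2 (drive(t2,gate,portA)): drop {truck_at(t2,portA)}, keep {pkg_at(p1,portA)}, require {truck_at(t2,gate)}
    → {pkg_at(p1,portA), truck_at(t2,gate)}
  through step 1 (drive(t2,whs2,gate)): drop {truck_at(t2,gate)}, keep {pkg_at(p1,portA)}, require {truck_at(t2,whs2)}
    → {pkg_at(p1,portA), truck_at(t2,whs2)}

== RESULT ==
["pkg_at(p1,portA)", "truck_at(t2,whs2)"]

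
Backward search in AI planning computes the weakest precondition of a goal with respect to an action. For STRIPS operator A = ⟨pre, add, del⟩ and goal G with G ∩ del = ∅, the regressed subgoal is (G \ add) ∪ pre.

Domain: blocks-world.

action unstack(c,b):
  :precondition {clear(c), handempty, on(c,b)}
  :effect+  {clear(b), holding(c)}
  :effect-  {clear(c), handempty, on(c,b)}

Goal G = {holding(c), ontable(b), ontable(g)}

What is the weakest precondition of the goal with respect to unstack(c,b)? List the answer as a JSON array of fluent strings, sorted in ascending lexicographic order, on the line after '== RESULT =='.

Regress:
  G ∩ del = {}  (empty — regression defined)
  G \ add = {holding(c), ontable(b), ontable(g)} \ {clear(b), holding(c)} = {ontable(b), ontable(g)}
  ∪ pre   = {ontable(b), ontable(g)} ∪ {clear(c), handempty, on(c,b)}
          = {clear(c), handempty, on(c,b), ontable(b), ontable(g)}

== RESULT ==
["clear(c)", "handempty", "on(c,b)", "ontable(b)", "ontable(g)"]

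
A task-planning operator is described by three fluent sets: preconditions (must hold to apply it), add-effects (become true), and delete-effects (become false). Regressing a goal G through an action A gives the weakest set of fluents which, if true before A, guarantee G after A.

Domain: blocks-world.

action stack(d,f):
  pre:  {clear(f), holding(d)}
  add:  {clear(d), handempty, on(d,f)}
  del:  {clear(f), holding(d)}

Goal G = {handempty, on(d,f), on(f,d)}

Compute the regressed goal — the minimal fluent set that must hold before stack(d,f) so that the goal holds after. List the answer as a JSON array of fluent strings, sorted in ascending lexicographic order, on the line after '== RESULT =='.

Compute (G \ add) ∪ pre:
  G ∩ del = {}  (empty — regression defined)
  G \ add = {handempty, on(d,f), on(f,d)} \ {clear(d), handempty, on(d,f)} = {on(f,d)}
  ∪ pre   = {on(f,d)} ∪ {clear(f), holding(d)}
          = {clear(f), holding(d), on(f,d)}

== RESULT ==
["clear(f)", "holding(d)", "on(f,d)"]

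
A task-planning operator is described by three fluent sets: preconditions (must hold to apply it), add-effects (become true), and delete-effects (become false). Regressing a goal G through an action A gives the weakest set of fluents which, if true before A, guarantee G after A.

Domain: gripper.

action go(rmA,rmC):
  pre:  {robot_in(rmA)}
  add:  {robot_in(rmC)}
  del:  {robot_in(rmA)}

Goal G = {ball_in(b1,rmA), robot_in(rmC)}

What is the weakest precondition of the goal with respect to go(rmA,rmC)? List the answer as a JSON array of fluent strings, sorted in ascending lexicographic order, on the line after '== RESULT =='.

Compute (G \ add) ∪ pre:
  G ∩ del = {}  (empty — regression defined)
  G \ add = {ball_in(b1,rmA), robot_in(rmC)} \ {robot_in(rmC)} = {ball_in(b1,rmA)}
  ∪ pre   = {ball_in(b1,rmA)} ∪ {robot_in(rmA)}
          = {ball_in(b1,rmA), robot_in(rmA)}

== RESULT ==
["ball_in(b1,rmA)", "robot_in(rmA)"]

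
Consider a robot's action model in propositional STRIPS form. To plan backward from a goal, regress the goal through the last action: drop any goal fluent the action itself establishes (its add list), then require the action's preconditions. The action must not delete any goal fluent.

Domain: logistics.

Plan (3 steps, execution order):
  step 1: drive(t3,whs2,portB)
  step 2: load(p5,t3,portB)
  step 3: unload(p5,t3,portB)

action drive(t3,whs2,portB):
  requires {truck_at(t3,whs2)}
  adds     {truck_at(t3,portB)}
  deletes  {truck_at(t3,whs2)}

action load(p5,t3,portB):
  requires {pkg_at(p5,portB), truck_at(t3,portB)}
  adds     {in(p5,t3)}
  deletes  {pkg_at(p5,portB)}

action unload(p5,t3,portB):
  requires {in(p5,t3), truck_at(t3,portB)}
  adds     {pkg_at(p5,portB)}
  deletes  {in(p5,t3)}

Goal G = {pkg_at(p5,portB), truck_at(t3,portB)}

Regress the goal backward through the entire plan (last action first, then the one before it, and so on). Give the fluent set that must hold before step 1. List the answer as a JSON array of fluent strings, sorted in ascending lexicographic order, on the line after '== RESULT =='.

Regress step by step:
  through step 3 (unload(p5,t3,portB)): drop {pkg_at(p5,portB)}, keep {truck_at(t3,portB)}, require {in(p5,t3), truck_at(t3,portB)}
    → {in(p5,t3), truck_at(t3,portB)}
  through step 2 (load(p5,t3,portB)): drop {in(p5,t3)}, keep {truck_at(t3,portB)}, require {pkg_at(p5,portB), truck_at(t3,portB)}
    → {pkg_at(p5,portB), truck_at(t3,portB)}
  through step 1 (drive(t3,whs2,portB)): drop {truck_at(t3,portB)}, keep {pkg_at(p5,portB)}, require {truck_at(t3,whs2)}
    → {pkg_at(p5,portB), truck_at(t3,whs2)}

== RESULT ==
["pkg_at(p5,portB)", "truck_at(t3,whs2)"]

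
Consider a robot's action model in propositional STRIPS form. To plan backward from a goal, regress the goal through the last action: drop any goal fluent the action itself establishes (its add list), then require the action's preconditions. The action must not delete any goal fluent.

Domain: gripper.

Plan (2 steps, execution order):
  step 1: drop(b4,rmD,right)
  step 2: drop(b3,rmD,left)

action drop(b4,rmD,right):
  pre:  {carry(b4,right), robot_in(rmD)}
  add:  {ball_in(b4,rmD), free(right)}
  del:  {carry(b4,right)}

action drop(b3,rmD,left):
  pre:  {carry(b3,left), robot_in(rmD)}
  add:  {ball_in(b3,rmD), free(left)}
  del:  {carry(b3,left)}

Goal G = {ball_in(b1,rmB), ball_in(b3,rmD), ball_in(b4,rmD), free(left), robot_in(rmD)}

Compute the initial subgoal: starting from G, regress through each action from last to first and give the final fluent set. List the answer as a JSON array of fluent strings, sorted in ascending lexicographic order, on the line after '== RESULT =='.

Regress step by step:
  through step 2 (drop(b3,rmD,left)): drop {ball_in(b3,rmD), free(left)}, keep {ball_in(b1,rmB), ball_in(b4,rmD), robot_in(rmD)}, require {carry(b3,left), robot_in(rmD)}
    → {ball_in(b1,rmB), ball_in(b4,rmD), carry(b3,left), robot_in(rmD)}
  through step 1 (drop(b4,rmD,right)): drop {ball_in(b4,rmD)}, keep {ball_in(b1,rmB), carry(b3,left), robot_in(rmD)}, require {carry(b4,right), robot_in(rmD)}
    → {ball_in(b1,rmB), carry(b3,left), carry(b4,right), robot_in(rmD)}

== RESULT ==
["ball_in(b1,rmB)", "carry(b3,left)", "carry(b4,right)", "robot_in(rmD)"]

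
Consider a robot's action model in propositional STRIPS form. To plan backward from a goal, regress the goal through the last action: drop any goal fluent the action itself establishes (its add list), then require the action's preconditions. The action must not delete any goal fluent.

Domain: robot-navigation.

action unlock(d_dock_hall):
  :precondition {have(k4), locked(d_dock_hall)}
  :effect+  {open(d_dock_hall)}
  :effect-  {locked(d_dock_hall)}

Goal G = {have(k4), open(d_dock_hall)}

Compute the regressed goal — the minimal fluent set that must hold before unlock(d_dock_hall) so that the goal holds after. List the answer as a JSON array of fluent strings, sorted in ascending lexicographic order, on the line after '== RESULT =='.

Regress:
  G ∩ del = {}  (empty — regression defined)
  G \ add = {have(k4), open(d_dock_hall)} \ {open(d_dock_hall)} = {have(k4)}
  ∪ pre   = {have(k4)} ∪ {have(k4), locked(d_dock_hall)}
          = {have(k4), locked(d_dock_hall)}

== RESULT ==
["have(k4)", "locked(d_dock_hall)"]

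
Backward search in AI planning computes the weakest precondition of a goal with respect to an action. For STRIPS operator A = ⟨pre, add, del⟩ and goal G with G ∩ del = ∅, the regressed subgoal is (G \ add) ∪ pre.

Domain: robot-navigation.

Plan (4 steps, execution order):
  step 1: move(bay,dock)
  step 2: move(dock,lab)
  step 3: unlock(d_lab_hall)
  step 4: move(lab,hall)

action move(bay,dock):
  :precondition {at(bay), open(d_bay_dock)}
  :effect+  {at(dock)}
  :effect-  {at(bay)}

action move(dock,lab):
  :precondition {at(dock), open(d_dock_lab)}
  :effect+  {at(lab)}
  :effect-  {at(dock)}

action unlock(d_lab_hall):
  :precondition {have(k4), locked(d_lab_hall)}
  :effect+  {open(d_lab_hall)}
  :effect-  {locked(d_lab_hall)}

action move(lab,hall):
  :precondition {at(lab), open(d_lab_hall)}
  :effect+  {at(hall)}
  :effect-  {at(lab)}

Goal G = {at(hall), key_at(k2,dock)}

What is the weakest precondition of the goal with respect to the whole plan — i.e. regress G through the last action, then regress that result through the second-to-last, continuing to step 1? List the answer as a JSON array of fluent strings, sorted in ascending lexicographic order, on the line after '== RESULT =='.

Work backward from the goal:
  through step 4 (move(lab,hall)): drop {at(hall)}, keep {key_at(k2,dock)}, require {at(lab), open(d_lab_hall)}
    → {at(lab), key_at(k2,dock), open(d_lab_hall)}
  through step 3 (unlock(d_lab_hall)): drop {open(d_lab_hall)}, keep {at(lab), key_at(k2,dock)}, require {have(k4), locked(d_lab_hall)}
    → {at(lab), have(k4), key_at(k2,dock), locked(d_lab_hall)}
  through step 2 (move(dock,lab)): drop {at(lab)}, keep {have(k4), key_at(k2,dock), locked(d_lab_hall)}, require {at(dock), open(d_dock_lab)}
    → {at(dock), have(k4), key_at(k2,dock), locked(d_lab_hall), open(d_dock_lab)}
  through step 1 (move(bay,dock)): drop {at(dock)}, keep {have(k4), key_at(k2,dock), locked(d_lab_hall), open(d_dock_lab)}, require {at(bay), open(d_bay_dock)}
    → {at(bay), have(k4), key_at(k2,dock), locked(d_lab_hall), open(d_bay_dock), open(d_dock_lab)}

== RESULT ==
["at(bay)", "have(k4)", "key_at(k2,dock)", "locked(d_lab_hall)", "open(d_bay_dock)", "open(d_dock_lab)"]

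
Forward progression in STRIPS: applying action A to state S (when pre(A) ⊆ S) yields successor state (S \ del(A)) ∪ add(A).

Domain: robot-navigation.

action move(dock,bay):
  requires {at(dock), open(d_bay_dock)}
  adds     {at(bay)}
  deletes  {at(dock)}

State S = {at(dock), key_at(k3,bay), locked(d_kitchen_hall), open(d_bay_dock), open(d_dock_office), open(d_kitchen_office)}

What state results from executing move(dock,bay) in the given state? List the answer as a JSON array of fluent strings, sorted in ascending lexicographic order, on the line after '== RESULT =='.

Progress:
  pre ⊆ S: {at(dock), open(d_bay_dock)} ⊆ S  — applicable
  S \ del = {key_at(k3,bay), locked(d_kitchen_hall), open(d_bay_dock), open(d_dock_office), open(d_kitchen_office)}
  ∪ add   = {at(bay), key_at(k3,bay), locked(d_kitchen_hall), open(d_bay_dock), open(d_dock_office), open(d_kitchen_office)}

== RESULT ==
["at(bay)", "key_at(k3,bay)", "locked(d_kitchen_hall)", "open(d_bay_dock)", "open(d_dock_office)", "open(d_kitchen_office)"]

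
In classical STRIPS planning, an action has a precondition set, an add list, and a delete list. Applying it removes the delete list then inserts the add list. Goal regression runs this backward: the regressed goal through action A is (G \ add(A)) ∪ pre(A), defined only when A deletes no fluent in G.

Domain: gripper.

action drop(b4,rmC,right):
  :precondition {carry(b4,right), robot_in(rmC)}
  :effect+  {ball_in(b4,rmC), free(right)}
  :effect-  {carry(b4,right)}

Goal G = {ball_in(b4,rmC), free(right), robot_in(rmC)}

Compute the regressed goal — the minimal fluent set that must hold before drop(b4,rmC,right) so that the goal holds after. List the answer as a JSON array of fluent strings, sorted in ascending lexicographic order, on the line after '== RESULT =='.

Compute (G \ add) ∪ pre:
  G ∩ del = {}  (empty — regression defined)
  G \ add = {ball_in(b4,rmC), free(right), robot_in(rmC)} \ {ball_in(b4,rmC), free(right)} = {robot_in(rmC)}
  ∪ pre   = {robot_in(rmC)} ∪ {carry(b4,right), robot_in(rmC)}
          = {carry(b4,right), robot_in(rmC)}

== RESULT ==
["carry(b4,right)", "robot_in(rmC)"]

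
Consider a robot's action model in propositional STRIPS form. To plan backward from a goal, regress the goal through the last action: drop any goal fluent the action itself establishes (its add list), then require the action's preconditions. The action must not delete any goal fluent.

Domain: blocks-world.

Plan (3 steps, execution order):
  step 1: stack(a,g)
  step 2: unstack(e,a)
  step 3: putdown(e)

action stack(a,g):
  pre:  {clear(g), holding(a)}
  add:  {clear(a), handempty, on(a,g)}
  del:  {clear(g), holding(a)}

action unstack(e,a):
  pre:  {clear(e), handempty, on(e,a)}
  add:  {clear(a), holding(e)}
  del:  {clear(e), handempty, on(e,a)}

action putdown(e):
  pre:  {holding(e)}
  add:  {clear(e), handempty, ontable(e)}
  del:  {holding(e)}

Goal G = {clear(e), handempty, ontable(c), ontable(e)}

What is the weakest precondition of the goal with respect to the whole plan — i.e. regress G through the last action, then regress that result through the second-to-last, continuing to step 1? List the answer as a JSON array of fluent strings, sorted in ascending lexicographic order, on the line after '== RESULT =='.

Work backward from the goal:
  through step 3 (putdown(e)): drop {clear(e), handempty, ontable(e)}, keep {ontable(c)}, require {holding(e)}
    → {holding(e), ontable(c)}
  through step 2 (unstack(e,a)): drop {holding(e)}, keep {ontable(c)}, require {clear(e), handempty, on(e,a)}
    → {clear(e), handempty, on(e,a), ontable(c)}
  through step 1 (stack(a,g)): drop {handempty}, keep {clear(e), on(e,a), ontable(c)}, require {clear(g), holding(a)}
    → {clear(e), clear(g), holding(a), on(e,a), ontable(c)}

== RESULT ==
["clear(e)", "clear(g)", "holding(a)", "on(e,a)", "ontable(c)"]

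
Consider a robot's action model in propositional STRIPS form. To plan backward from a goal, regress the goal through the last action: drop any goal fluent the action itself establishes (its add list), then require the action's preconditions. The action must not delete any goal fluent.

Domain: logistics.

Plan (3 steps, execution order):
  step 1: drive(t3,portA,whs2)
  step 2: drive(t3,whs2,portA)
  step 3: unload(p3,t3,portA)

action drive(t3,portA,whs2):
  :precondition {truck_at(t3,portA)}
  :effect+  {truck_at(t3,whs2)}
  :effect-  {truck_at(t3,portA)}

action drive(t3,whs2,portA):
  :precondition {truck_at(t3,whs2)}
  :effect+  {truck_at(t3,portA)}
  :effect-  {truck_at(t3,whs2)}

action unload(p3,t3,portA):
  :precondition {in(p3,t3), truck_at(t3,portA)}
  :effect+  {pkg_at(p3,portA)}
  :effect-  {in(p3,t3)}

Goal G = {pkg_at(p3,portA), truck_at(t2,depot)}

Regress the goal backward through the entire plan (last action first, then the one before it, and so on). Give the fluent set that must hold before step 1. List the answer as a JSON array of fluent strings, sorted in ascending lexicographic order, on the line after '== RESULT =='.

Work backward from the goal:
  through step 3 (unload(p3,t3,portA)): drop {pkg_at(p3,portA)}, keep {truck_at(t2,depot)}, require {in(p3,t3), truck_at(t3,portA)}
    → {in(p3,t3), truck_at(t2,depot), truck_at(t3,portA)}
  through step 2 (drive(t3,whs2,portA)): drop {truck_at(t3,portA)}, keep {in(p3,t3), truck_at(t2,depot)}, require {truck_at(t3,whs2)}
    → {in(p3,t3), truck_at(t2,depot), truck_at(t3,whs2)}
  through step 1 (drive(t3,portA,whs2)): drop {truck_at(t3,whs2)}, keep {in(p3,t3), truck_at(t2,depot)}, require {truck_at(t3,portA)}
    → {in(p3,t3), truck_at(t2,depot), truck_at(t3,portA)}

== RESULT ==
["in(p3,t3)", "truck_at(t2,depot)", "truck_at(t3,portA)"]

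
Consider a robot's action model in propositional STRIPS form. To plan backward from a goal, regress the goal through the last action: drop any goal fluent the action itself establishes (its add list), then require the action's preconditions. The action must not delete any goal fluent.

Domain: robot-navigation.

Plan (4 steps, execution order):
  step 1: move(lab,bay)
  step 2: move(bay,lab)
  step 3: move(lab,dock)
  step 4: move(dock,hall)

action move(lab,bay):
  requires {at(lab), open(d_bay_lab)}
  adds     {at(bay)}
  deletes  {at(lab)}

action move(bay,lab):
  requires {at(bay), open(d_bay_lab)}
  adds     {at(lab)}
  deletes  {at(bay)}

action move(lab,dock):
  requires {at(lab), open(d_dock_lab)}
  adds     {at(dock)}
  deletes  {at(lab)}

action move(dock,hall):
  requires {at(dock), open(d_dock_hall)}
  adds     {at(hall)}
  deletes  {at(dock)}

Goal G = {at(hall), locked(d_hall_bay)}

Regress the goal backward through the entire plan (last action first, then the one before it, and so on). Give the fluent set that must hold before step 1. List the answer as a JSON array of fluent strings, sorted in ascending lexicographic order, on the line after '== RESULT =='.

Regress step by step:
  through step 4 (move(dock,hall)): drop {at(hall)}, keep {locked(d_hall_bay)}, require {at(dock), open(d_dock_hall)}
    → {at(dock), locked(d_hall_bay), open(d_dock_hall)}
  through step 3 (move(lab,dock)): drop {at(dock)}, keep {locked(d_hall_bay), open(d_dock_hall)}, require {at(lab), open(d_dock_lab)}
    → {at(lab), locked(d_hall_bay), open(d_dock_hall), open(d_dock_lab)}
  through step 2 (move(bay,lab)): drop {at(lab)}, keep {locked(d_hall_bay), open(d_dock_hall), open(d_dock_lab)}, require {at(bay), open(d_bay_lab)}
    → {at(bay), locked(d_hall_bay), open(d_bay_lab), open(d_dock_hall), open(d_dock_lab)}
  through step 1 (move(lab,bay)): drop {at(bay)}, keep {locked(d_hall_bay), open(d_bay_lab), open(d_dock_hall), open(d_dock_lab)}, require {at(lab), open(d_bay_lab)}
    → {at(lab), locked(d_hall_bay), open(d_bay_lab), open(d_dock_hall), open(d_dock_lab)}

== RESULT ==
["at(lab)", "locked(d_hall_bay)", "open(d_bay_lab)", "open(d_dock_hall)", "open(d_dock_lab)"]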